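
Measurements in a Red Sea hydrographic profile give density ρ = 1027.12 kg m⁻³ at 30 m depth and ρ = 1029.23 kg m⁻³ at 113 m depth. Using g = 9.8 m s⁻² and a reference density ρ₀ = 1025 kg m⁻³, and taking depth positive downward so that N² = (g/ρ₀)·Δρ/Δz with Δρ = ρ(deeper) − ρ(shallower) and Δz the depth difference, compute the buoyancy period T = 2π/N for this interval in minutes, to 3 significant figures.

6.72 min

Δρ = 1029.23 − 1027.12 = 2.11 kg m⁻³ over Δz = 113 − 30 = 83 m.
N² = (9.8/1025) × (2.11/83) = 2.4306 × 10⁻⁴ s⁻².
N = √(2.4306 × 10⁻⁴) = 0.015590 rad s⁻¹, so T = 2π/N = 403.03 s = 6.7172 min ≈ 6.72 min.
A positive N² confirms static stability across the interval.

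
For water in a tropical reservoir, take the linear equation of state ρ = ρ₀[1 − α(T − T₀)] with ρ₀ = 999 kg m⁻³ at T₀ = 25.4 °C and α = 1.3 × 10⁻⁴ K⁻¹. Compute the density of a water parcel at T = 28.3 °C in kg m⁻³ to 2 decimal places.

T − T₀ = +2.9 K.
Bracket = 1 − α·(+2.9) = 1 + (-3.77 × 10⁻⁴) = 0.9996230.
ρ = 999 × 0.9996230 = 998.62 kg m⁻³.

998.62 kg m⁻³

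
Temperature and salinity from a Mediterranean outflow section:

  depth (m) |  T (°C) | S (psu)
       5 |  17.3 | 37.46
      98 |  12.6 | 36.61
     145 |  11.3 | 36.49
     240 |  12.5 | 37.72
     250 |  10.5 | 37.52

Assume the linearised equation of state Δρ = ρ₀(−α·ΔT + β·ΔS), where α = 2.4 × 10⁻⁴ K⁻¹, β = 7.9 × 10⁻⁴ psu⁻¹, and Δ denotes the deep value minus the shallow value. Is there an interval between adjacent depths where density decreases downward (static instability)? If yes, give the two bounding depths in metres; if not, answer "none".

Evaluate Δρ/ρ₀ = −αΔT + βΔS across each adjacent pair:
  5–98 m: −αΔT+βΔS = −(2.4 × 10⁻⁴)(-4.7)+(7.9 × 10⁻⁴)(-0.85) = 4.6 × 10⁻⁴ → stable
  98–145 m: −αΔT+βΔS = −(2.4 × 10⁻⁴)(-1.3)+(7.9 × 10⁻⁴)(-0.12) = 2.2 × 10⁻⁴ → stable
  145–240 m: −αΔT+βΔS = −(2.4 × 10⁻⁴)(+1.2)+(7.9 × 10⁻⁴)(+1.23) = 6.8 × 10⁻⁴ → stable
  240–250 m: −αΔT+βΔS = −(2.4 × 10⁻⁴)(-2.0)+(7.9 × 10⁻⁴)(-0.20) = 3.2 × 10⁻⁴ → stable
Every interval has Δρ > 0: the column is stably stratified throughout.

none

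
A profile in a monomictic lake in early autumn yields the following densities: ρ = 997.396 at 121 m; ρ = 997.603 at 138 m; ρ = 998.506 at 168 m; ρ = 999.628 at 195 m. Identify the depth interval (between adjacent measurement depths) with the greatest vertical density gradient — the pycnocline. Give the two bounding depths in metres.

168–195 m

Compute the density gradient over each adjacent pair:
  121–138 m: Δρ/Δz = 0.207/17 = 0.012 kg m⁻⁴
  138–168 m: Δρ/Δz = 0.903/30 = 0.030 kg m⁻⁴
  168–195 m: Δρ/Δz = 1.122/27 = 0.042 kg m⁻⁴
The largest gradient is in the 168–195 m interval — the pycnocline.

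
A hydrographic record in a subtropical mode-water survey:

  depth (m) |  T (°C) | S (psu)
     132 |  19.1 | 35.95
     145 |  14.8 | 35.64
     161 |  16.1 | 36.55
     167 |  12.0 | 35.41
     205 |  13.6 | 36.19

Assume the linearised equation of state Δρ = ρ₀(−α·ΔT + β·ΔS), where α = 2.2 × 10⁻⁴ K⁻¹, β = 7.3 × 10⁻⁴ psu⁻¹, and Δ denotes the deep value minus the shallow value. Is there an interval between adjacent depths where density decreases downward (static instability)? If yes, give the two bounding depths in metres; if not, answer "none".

none

Evaluate Δρ/ρ₀ = −αΔT + βΔS across each adjacent pair:
  132–145 m: −αΔT+βΔS = −(2.2 × 10⁻⁴)(-4.3)+(7.3 × 10⁻⁴)(-0.31) = 7.2 × 10⁻⁴ → stable
  145–161 m: −αΔT+βΔS = −(2.2 × 10⁻⁴)(+1.3)+(7.3 × 10⁻⁴)(+0.91) = 3.8 × 10⁻⁴ → stable
  161–167 m: −αΔT+βΔS = −(2.2 × 10⁻⁴)(-4.1)+(7.3 × 10⁻⁴)(-1.14) = 7.0 × 10⁻⁵ → stable
  167–205 m: −αΔT+βΔS = −(2.2 × 10⁻⁴)(+1.6)+(7.3 × 10⁻⁴)(+0.78) = 2.2 × 10⁻⁴ → stable
Every interval has Δρ > 0: the column is stably stratified throughout.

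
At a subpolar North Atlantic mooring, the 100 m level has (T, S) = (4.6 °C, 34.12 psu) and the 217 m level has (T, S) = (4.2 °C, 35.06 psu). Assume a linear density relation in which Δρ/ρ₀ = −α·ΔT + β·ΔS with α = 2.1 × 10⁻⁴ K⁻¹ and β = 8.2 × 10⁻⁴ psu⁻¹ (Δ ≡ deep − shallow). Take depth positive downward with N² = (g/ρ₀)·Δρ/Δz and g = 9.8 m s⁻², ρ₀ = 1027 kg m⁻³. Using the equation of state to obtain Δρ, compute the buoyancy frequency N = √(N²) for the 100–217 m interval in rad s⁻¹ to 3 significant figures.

ΔT = -0.4 K, ΔS = +0.94 psu (deep − shallow).
Δρ/ρ₀ = −αΔT + βΔS = 8.40 × 10⁻⁵ + 7.708 × 10⁻⁴ = 8.548 × 10⁻⁴, so Δρ ≈ 0.8779 kg m⁻³.
N² = (g/ρ₀)·Δρ/Δz = g·(Δρ/ρ₀)/Δz = 9.8 × 8.548 × 10⁻⁴ / 117 = 7.1599 × 10⁻⁵ s⁻².
N = √(7.1599 × 10⁻⁵) = 8.4616 × 10⁻³ rad s⁻¹ ≈ 8.46 × 10⁻³ rad s⁻¹.

8.46 × 10⁻³ rad s⁻¹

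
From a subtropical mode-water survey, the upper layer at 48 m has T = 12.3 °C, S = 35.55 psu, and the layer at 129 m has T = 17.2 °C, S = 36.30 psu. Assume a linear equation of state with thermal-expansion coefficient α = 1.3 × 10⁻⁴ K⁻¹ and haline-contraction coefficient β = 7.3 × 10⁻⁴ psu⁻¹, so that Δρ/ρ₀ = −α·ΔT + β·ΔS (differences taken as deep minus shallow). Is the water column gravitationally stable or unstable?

ΔT = 17.2 − 12.3 = +4.9 K and ΔS = 36.30 − 35.55 = +0.75 psu (deep − shallow).
−αΔT = -6.37 × 10⁻⁴; βΔS = 5.475 × 10⁻⁴; sum Δρ/ρ₀ = -8.95 × 10⁻⁵.
Δρ/ρ₀ < 0, so Δρ < 0: deeper water is lighter → statically unstable; the column would overturn.

unstable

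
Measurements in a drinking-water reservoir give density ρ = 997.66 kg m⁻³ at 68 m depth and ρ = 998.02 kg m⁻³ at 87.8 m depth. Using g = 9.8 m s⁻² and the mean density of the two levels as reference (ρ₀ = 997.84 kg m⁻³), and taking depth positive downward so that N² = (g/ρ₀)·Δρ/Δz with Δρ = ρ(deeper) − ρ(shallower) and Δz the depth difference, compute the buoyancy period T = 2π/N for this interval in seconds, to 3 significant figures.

Δρ = 998.02 − 997.66 = 0.36 kg m⁻³ over Δz = 87.8 − 68 = 19.8 m.
N² = (9.8/997.84) × (0.36/19.8) = 1.7857 × 10⁻⁴ s⁻².
N = √(1.7857 × 10⁻⁴) = 0.013363 rad s⁻¹, so T = 2π/N = 470.19 s ≈ 470 s.

470 s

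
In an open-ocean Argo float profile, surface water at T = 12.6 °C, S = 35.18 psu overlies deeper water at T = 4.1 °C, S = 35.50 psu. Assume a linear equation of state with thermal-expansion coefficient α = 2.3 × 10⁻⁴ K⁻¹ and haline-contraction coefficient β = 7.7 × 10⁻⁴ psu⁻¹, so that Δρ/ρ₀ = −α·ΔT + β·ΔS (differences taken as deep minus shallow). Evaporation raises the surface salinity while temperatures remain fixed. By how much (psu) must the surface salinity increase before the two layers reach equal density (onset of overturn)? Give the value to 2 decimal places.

Neutral buoyancy requires −α(T_deep − T_surf) + β(S_deep − S_surf′) = 0.
S_surf′ = S_deep − (α/β)·ΔT = 35.50 − (2.3 × 10⁻⁴/7.7 × 10⁻⁴)·(-8.5) = 38.0390 psu.
Increase required: 38.0390 − 35.18 = 2.8590 psu.

2.86 psu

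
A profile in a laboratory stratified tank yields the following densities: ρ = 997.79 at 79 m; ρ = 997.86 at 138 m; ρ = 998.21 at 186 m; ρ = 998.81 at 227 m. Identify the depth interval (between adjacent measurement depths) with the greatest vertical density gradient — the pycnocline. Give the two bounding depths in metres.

Compute the density gradient over each adjacent pair:
  79–138 m: Δρ/Δz = 0.07/59 = 1.2 × 10⁻³ kg m⁻⁴
  138–186 m: Δρ/Δz = 0.35/48 = 7.3 × 10⁻³ kg m⁻⁴
  186–227 m: Δρ/Δz = 0.60/41 = 0.015 kg m⁻⁴
The largest gradient is in the 186–227 m interval — the pycnocline.

186–227 m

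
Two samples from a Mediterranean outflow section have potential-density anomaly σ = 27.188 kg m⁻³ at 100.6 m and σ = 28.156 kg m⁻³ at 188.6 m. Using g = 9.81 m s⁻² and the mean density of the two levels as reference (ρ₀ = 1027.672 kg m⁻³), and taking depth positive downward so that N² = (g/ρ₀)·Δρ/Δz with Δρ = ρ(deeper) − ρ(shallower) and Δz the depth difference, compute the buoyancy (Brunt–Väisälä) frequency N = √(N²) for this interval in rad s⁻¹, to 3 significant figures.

Δρ = 1028.156 − 1027.188 = 0.968 kg m⁻³ over Δz = 188.6 − 100.6 = 88 m.
N² = (9.81/1027.672) × (0.968/88) = 1.0500 × 10⁻⁴ s⁻².
N = √(1.0500 × 10⁻⁴) = 0.010247 rad s⁻¹ ≈ 0.0102 rad s⁻¹.

0.0102 rad s⁻¹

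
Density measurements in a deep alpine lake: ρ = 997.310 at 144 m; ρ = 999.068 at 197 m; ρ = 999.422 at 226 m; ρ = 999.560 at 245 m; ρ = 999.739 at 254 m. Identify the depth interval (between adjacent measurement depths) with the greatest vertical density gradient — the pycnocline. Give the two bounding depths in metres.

Compute the density gradient over each adjacent pair:
  144–197 m: Δρ/Δz = 1.758/53 = 0.033 kg m⁻⁴
  197–226 m: Δρ/Δz = 0.354/29 = 0.012 kg m⁻⁴
  226–245 m: Δρ/Δz = 0.138/19 = 7.3 × 10⁻³ kg m⁻⁴
  245–254 m: Δρ/Δz = 0.179/9 = 0.020 kg m⁻⁴
The largest gradient is in the 144–197 m interval — the pycnocline.

144–197 m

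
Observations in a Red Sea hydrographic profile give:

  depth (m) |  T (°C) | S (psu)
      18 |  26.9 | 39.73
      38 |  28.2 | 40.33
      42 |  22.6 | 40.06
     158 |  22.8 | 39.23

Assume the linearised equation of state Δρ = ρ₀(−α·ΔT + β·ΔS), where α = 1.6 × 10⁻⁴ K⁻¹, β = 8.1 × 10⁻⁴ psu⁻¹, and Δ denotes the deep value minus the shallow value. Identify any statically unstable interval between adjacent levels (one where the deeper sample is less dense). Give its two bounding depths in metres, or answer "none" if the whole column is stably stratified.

Evaluate Δρ/ρ₀ = −αΔT + βΔS across each adjacent pair:
  18–38 m: −αΔT+βΔS = −(1.6 × 10⁻⁴)(+1.3)+(8.1 × 10⁻⁴)(+0.60) = 2.8 × 10⁻⁴ → stable
  38–42 m: −αΔT+βΔS = −(1.6 × 10⁻⁴)(-5.6)+(8.1 × 10⁻⁴)(-0.27) = 6.8 × 10⁻⁴ → stable
  42–158 m: −αΔT+βΔS = −(1.6 × 10⁻⁴)(+0.2)+(8.1 × 10⁻⁴)(-0.83) = -7.0 × 10⁻⁴ → UNSTABLE
The 42–158 m interval has Δρ < 0: lighter water underlies denser water.

42–158 m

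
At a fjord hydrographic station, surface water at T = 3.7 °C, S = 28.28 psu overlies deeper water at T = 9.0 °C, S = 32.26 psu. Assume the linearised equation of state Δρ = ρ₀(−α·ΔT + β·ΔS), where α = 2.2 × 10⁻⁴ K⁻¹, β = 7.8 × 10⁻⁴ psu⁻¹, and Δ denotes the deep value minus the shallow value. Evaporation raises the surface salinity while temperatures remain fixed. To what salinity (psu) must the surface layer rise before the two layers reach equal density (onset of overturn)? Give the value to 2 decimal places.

Neutral buoyancy requires −α(T_deep − T_surf) + β(S_deep − S_surf′) = 0.
S_surf′ = S_deep − (α/β)·ΔT = 32.26 − (2.2 × 10⁻⁴/7.8 × 10⁻⁴)·(+5.3) = 30.7651 psu.
Increase required: 30.7651 − 28.28 = 2.4851 psu.

30.77 psu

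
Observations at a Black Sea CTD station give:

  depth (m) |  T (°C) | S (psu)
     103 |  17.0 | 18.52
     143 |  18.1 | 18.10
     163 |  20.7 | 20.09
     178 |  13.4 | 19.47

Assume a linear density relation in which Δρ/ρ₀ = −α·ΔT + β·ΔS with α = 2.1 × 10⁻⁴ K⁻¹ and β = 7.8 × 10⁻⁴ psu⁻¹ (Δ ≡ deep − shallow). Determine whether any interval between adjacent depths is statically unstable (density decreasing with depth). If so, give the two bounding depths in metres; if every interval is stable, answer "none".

103–143 m

Evaluate Δρ/ρ₀ = −αΔT + βΔS across each adjacent pair:
  103–143 m: −αΔT+βΔS = −(2.1 × 10⁻⁴)(+1.1)+(7.8 × 10⁻⁴)(-0.42) = -5.6 × 10⁻⁴ → UNSTABLE
  143–163 m: −αΔT+βΔS = −(2.1 × 10⁻⁴)(+2.6)+(7.8 × 10⁻⁴)(+1.99) = 1.0 × 10⁻³ → stable
  163–178 m: −αΔT+βΔS = −(2.1 × 10⁻⁴)(-7.3)+(7.8 × 10⁻⁴)(-0.62) = 1.0 × 10⁻³ → stable
The 103–143 m interval has Δρ < 0: lighter water underlies denser water.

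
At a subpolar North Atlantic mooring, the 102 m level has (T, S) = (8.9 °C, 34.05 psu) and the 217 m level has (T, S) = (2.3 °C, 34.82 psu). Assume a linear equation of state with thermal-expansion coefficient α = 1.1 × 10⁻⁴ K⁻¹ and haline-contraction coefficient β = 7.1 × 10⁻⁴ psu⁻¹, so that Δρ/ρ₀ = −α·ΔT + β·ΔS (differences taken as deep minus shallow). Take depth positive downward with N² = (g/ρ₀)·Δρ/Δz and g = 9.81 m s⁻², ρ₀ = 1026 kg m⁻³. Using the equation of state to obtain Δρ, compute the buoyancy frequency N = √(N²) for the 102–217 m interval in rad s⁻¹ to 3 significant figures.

0.0104 rad s⁻¹

ΔT = -6.6 K, ΔS = +0.77 psu (deep − shallow).
Δρ/ρ₀ = −αΔT + βΔS = 7.26 × 10⁻⁴ + 5.467 × 10⁻⁴ = 1.2727 × 10⁻³, so Δρ ≈ 1.306 kg m⁻³.
N² = (g/ρ₀)·Δρ/Δz = g·(Δρ/ρ₀)/Δz = 9.81 × 1.2727 × 10⁻³ / 115 = 1.0857 × 10⁻⁴ s⁻².
N = √(1.0857 × 10⁻⁴) = 0.010420 rad s⁻¹ ≈ 0.0104 rad s⁻¹.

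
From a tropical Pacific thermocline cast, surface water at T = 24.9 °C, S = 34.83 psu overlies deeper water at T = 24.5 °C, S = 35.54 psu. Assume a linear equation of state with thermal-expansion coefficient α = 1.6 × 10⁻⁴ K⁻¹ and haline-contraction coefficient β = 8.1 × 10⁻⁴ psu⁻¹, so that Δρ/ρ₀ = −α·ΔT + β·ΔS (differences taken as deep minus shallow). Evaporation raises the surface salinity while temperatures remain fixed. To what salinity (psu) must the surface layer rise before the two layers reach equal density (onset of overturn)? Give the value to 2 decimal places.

Neutral buoyancy requires −α(T_deep − T_surf) + β(S_deep − S_surf′) = 0.
S_surf′ = S_deep − (α/β)·ΔT = 35.54 − (1.6 × 10⁻⁴/8.1 × 10⁻⁴)·(-0.4) = 35.6190 psu.
Increase required: 35.6190 − 34.83 = 0.7890 psu.

35.62 psu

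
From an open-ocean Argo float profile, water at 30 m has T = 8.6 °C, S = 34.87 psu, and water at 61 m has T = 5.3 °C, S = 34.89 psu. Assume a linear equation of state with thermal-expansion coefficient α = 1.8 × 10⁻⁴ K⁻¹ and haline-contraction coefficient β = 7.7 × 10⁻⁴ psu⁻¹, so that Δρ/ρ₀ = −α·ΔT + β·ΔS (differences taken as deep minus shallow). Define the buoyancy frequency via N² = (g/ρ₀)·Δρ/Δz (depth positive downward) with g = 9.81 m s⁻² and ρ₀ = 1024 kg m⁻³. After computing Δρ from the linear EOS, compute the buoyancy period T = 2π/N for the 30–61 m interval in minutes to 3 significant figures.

7.54 min

ΔT = -3.3 K, ΔS = +0.02 psu (deep − shallow).
Δρ/ρ₀ = −αΔT + βΔS = 5.94 × 10⁻⁴ + 1.54 × 10⁻⁵ = 6.094 × 10⁻⁴, so Δρ ≈ 0.6240 kg m⁻³.
N² = (g/ρ₀)·Δρ/Δz = g·(Δρ/ρ₀)/Δz = 9.81 × 6.094 × 10⁻⁴ / 31 = 1.9285 × 10⁻⁴ s⁻².
N = √(1.9285 × 10⁻⁴) = 0.013887 rad s⁻¹ → T = 2π/N = 452.45 s = 7.5408 min ≈ 7.54 min.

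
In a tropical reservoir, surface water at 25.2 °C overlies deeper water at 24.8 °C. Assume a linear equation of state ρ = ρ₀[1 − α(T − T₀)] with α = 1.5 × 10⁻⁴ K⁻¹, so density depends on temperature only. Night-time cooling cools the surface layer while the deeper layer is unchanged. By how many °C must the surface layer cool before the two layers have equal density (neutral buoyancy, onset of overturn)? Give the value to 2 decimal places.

0.40 °C

With temperature the only control, equal density requires T_surf′ = T_deep.
T_surf′ = 24.8 °C.
Cooling required: 25.2 − 24.8 = 0.40 °C.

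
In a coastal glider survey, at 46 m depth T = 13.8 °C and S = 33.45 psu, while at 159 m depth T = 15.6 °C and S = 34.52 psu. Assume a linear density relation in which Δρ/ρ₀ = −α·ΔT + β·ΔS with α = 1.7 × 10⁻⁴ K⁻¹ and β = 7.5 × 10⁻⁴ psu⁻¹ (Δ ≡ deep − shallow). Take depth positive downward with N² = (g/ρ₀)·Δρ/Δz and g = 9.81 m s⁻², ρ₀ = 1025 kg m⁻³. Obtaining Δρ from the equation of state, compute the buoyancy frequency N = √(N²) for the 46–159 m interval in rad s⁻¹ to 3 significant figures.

6.57 × 10⁻³ rad s⁻¹

ΔT = +1.8 K, ΔS = +1.07 psu (deep − shallow).
Δρ/ρ₀ = −αΔT + βΔS = -3.06 × 10⁻⁴ + 8.025 × 10⁻⁴ = 4.965 × 10⁻⁴, so Δρ ≈ 0.5089 kg m⁻³.
N² = (g/ρ₀)·Δρ/Δz = g·(Δρ/ρ₀)/Δz = 9.81 × 4.965 × 10⁻⁴ / 113 = 4.3103 × 10⁻⁵ s⁻².
N = √(4.3103 × 10⁻⁵) = 6.5653 × 10⁻³ rad s⁻¹ ≈ 6.57 × 10⁻³ rad s⁻¹.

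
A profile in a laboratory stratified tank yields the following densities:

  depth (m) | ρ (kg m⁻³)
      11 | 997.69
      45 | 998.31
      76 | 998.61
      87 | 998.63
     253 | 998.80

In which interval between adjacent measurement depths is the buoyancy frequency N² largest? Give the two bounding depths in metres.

11–45 m

Compute the density gradient over each adjacent pair:
  11–45 m: Δρ/Δz = 0.62/34 = 0.018 kg m⁻⁴
  45–76 m: Δρ/Δz = 0.30/31 = 9.7 × 10⁻³ kg m⁻⁴
  76–87 m: Δρ/Δz = 0.02/11 = 1.8 × 10⁻³ kg m⁻⁴
  87–253 m: Δρ/Δz = 0.17/166 = 1.0 × 10⁻³ kg m⁻⁴
The largest gradient is in the 11–45 m interval — the pycnocline.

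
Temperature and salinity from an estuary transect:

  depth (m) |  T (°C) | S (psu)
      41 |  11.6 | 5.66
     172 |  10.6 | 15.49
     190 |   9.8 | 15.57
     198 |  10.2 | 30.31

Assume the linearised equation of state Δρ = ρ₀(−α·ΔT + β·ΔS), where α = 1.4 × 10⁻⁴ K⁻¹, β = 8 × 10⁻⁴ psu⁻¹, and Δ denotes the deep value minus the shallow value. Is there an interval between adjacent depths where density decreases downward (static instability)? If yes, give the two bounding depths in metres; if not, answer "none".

none

Evaluate Δρ/ρ₀ = −αΔT + βΔS across each adjacent pair:
  41–172 m: −αΔT+βΔS = −(1.4 × 10⁻⁴)(-1.0)+(8 × 10⁻⁴)(+9.83) = 8.0 × 10⁻³ → stable
  172–190 m: −αΔT+βΔS = −(1.4 × 10⁻⁴)(-0.8)+(8 × 10⁻⁴)(+0.08) = 1.8 × 10⁻⁴ → stable
  190–198 m: −αΔT+βΔS = −(1.4 × 10⁻⁴)(+0.4)+(8 × 10⁻⁴)(+14.74) = 0.012 → stable
Every interval has Δρ > 0: the column is stably stratified throughout.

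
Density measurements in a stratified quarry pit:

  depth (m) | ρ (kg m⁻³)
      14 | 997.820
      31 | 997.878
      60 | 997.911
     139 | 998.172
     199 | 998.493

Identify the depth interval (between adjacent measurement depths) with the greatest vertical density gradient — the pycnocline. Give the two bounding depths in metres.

Compute the density gradient over each adjacent pair:
  14–31 m: Δρ/Δz = 0.058/17 = 3.4 × 10⁻³ kg m⁻⁴
  31–60 m: Δρ/Δz = 0.033/29 = 1.1 × 10⁻³ kg m⁻⁴
  60–139 m: Δρ/Δz = 0.261/79 = 3.3 × 10⁻³ kg m⁻⁴
  139–199 m: Δρ/Δz = 0.321/60 = 5.3 × 10⁻³ kg m⁻⁴
The largest gradient is in the 139–199 m interval — the pycnocline.

139–199 m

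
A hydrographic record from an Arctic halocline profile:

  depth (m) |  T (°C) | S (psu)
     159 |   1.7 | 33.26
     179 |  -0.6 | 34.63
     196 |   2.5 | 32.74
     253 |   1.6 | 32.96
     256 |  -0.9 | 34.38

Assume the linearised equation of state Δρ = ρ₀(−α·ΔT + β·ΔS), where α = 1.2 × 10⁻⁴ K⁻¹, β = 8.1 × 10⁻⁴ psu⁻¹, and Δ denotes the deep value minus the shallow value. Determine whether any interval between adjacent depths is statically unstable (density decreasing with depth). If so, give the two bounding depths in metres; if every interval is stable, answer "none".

179–196 m

Evaluate Δρ/ρ₀ = −αΔT + βΔS across each adjacent pair:
  159–179 m: −αΔT+βΔS = −(1.2 × 10⁻⁴)(-2.3)+(8.1 × 10⁻⁴)(+1.37) = 1.4 × 10⁻³ → stable
  179–196 m: −αΔT+βΔS = −(1.2 × 10⁻⁴)(+3.1)+(8.1 × 10⁻⁴)(-1.89) = -1.9 × 10⁻³ → UNSTABLE
  196–253 m: −αΔT+βΔS = −(1.2 × 10⁻⁴)(-0.9)+(8.1 × 10⁻⁴)(+0.22) = 2.9 × 10⁻⁴ → stable
  253–256 m: −αΔT+βΔS = −(1.2 × 10⁻⁴)(-2.5)+(8.1 × 10⁻⁴)(+1.42) = 1.5 × 10⁻³ → stable
The 179–196 m interval has Δρ < 0: lighter water underlies denser water.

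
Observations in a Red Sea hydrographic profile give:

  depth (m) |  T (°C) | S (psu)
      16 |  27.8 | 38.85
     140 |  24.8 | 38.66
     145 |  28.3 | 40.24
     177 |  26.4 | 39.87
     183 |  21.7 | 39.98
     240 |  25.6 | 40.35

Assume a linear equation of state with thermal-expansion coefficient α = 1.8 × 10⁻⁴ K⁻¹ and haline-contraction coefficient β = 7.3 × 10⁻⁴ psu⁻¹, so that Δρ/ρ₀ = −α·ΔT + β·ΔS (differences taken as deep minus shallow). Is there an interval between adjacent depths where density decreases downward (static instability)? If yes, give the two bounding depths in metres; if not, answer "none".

183–240 m

Evaluate Δρ/ρ₀ = −αΔT + βΔS across each adjacent pair:
  16–140 m: −αΔT+βΔS = −(1.8 × 10⁻⁴)(-3.0)+(7.3 × 10⁻⁴)(-0.19) = 4.0 × 10⁻⁴ → stable
  140–145 m: −αΔT+βΔS = −(1.8 × 10⁻⁴)(+3.5)+(7.3 × 10⁻⁴)(+1.58) = 5.2 × 10⁻⁴ → stable
  145–177 m: −αΔT+βΔS = −(1.8 × 10⁻⁴)(-1.9)+(7.3 × 10⁻⁴)(-0.37) = 7.2 × 10⁻⁵ → stable
  177–183 m: −αΔT+βΔS = −(1.8 × 10⁻⁴)(-4.7)+(7.3 × 10⁻⁴)(+0.11) = 9.3 × 10⁻⁴ → stable
  183–240 m: −αΔT+βΔS = −(1.8 × 10⁻⁴)(+3.9)+(7.3 × 10⁻⁴)(+0.37) = -4.3 × 10⁻⁴ → UNSTABLE
The 183–240 m interval has Δρ < 0: lighter water underlies denser water.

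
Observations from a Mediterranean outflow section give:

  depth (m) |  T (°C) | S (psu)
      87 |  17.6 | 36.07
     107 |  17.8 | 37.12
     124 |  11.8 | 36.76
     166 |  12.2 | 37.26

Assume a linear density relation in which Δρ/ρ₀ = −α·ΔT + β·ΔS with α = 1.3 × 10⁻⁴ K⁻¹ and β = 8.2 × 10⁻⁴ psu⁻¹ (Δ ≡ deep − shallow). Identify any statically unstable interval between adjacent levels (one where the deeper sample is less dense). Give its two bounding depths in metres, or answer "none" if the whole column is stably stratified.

Evaluate Δρ/ρ₀ = −αΔT + βΔS across each adjacent pair:
  87–107 m: −αΔT+βΔS = −(1.3 × 10⁻⁴)(+0.2)+(8.2 × 10⁻⁴)(+1.05) = 8.4 × 10⁻⁴ → stable
  107–124 m: −αΔT+βΔS = −(1.3 × 10⁻⁴)(-6.0)+(8.2 × 10⁻⁴)(-0.36) = 4.8 × 10⁻⁴ → stable
  124–166 m: −αΔT+βΔS = −(1.3 × 10⁻⁴)(+0.4)+(8.2 × 10⁻⁴)(+0.50) = 3.6 × 10⁻⁴ → stable
Every interval has Δρ > 0: the column is stably stratified throughout.

none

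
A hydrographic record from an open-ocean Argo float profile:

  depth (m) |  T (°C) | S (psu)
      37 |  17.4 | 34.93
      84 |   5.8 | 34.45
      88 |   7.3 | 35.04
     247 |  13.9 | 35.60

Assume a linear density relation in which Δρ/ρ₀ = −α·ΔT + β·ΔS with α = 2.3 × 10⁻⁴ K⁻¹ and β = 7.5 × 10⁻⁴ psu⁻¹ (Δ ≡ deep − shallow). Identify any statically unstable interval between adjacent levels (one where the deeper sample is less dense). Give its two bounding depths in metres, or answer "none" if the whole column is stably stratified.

88–247 m

Evaluate Δρ/ρ₀ = −αΔT + βΔS across each adjacent pair:
  37–84 m: −αΔT+βΔS = −(2.3 × 10⁻⁴)(-11.6)+(7.5 × 10⁻⁴)(-0.48) = 2.3 × 10⁻³ → stable
  84–88 m: −αΔT+βΔS = −(2.3 × 10⁻⁴)(+1.5)+(7.5 × 10⁻⁴)(+0.59) = 9.7 × 10⁻⁵ → stable
  88–247 m: −αΔT+βΔS = −(2.3 × 10⁻⁴)(+6.6)+(7.5 × 10⁻⁴)(+0.56) = -1.1 × 10⁻³ → UNSTABLE
The 88–247 m interval has Δρ < 0: lighter water underlies denser water.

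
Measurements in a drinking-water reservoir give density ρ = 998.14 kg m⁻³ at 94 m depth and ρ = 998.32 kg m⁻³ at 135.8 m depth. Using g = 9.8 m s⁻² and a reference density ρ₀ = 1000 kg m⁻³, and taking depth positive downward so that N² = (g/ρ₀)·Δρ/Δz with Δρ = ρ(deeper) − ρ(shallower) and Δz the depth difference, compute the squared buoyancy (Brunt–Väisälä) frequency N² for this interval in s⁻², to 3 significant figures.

Δρ = 998.32 − 998.14 = 0.18 kg m⁻³ over Δz = 135.8 − 94 = 41.8 m.
N² = (9.8/1000) × (0.18/41.8) = 4.2201 × 10⁻⁵ s⁻² ≈ 4.22 × 10⁻⁵ s⁻².

4.22 × 10⁻⁵ s⁻²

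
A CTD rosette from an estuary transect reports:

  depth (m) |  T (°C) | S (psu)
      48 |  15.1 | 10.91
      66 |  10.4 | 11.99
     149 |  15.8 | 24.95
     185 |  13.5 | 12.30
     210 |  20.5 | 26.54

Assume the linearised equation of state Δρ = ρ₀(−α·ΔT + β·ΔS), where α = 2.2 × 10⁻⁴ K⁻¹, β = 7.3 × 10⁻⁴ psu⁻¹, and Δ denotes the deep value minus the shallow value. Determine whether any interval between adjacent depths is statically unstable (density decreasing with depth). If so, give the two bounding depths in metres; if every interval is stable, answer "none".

Evaluate Δρ/ρ₀ = −αΔT + βΔS across each adjacent pair:
  48–66 m: −αΔT+βΔS = −(2.2 × 10⁻⁴)(-4.7)+(7.3 × 10⁻⁴)(+1.08) = 1.8 × 10⁻³ → stable
  66–149 m: −αΔT+βΔS = −(2.2 × 10⁻⁴)(+5.4)+(7.3 × 10⁻⁴)(+12.96) = 8.3 × 10⁻³ → stable
  149–185 m: −αΔT+βΔS = −(2.2 × 10⁻⁴)(-2.3)+(7.3 × 10⁻⁴)(-12.65) = -8.7 × 10⁻³ → UNSTABLE
  185–210 m: −αΔT+βΔS = −(2.2 × 10⁻⁴)(+7.0)+(7.3 × 10⁻⁴)(+14.24) = 8.9 × 10⁻³ → stable
The 149–185 m interval has Δρ < 0: lighter water underlies denser water.

149–185 m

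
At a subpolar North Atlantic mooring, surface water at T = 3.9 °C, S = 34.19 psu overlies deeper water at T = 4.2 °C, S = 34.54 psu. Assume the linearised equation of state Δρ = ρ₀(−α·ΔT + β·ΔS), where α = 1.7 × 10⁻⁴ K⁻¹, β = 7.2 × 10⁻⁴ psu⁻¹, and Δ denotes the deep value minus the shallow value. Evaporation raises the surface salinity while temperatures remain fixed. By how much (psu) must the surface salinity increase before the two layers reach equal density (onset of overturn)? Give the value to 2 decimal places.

0.28 psu

Neutral buoyancy requires −α(T_deep − T_surf) + β(S_deep − S_surf′) = 0.
S_surf′ = S_deep − (α/β)·ΔT = 34.54 − (1.7 × 10⁻⁴/7.2 × 10⁻⁴)·(+0.3) = 34.4692 psu.
Increase required: 34.4692 − 34.19 = 0.2792 psu.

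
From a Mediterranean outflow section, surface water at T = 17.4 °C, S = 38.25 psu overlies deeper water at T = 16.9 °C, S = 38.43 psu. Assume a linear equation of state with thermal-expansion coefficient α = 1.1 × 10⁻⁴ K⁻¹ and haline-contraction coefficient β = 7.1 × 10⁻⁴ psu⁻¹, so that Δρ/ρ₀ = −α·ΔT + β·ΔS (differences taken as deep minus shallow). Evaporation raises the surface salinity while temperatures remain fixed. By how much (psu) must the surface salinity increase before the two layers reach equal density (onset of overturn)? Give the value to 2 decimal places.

Neutral buoyancy requires −α(T_deep − T_surf) + β(S_deep − S_surf′) = 0.
S_surf′ = S_deep − (α/β)·ΔT = 38.43 − (1.1 × 10⁻⁴/7.1 × 10⁻⁴)·(-0.5) = 38.5075 psu.
Increase required: 38.5075 − 38.25 = 0.2575 psu.

0.26 psu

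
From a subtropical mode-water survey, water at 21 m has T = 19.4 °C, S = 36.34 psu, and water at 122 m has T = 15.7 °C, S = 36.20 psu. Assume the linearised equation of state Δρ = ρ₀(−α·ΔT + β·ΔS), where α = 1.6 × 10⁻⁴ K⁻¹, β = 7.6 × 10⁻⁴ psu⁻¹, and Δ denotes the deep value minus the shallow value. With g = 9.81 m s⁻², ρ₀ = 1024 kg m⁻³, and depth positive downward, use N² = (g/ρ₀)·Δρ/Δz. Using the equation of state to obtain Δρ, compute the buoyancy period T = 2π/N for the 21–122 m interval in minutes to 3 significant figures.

15.2 min

ΔT = -3.7 K, ΔS = -0.14 psu (deep − shallow).
Δρ/ρ₀ = −αΔT + βΔS = 5.92 × 10⁻⁴ − 1.064 × 10⁻⁴ = 4.856 × 10⁻⁴, so Δρ ≈ 0.4973 kg m⁻³.
N² = (g/ρ₀)·Δρ/Δz = g·(Δρ/ρ₀)/Δz = 9.81 × 4.856 × 10⁻⁴ / 101 = 4.7166 × 10⁻⁵ s⁻².
N = √(4.7166 × 10⁻⁵) = 6.8678 × 10⁻³ rad s⁻¹ → T = 2π/N = 914.88 s = 15.248 min ≈ 15.2 min.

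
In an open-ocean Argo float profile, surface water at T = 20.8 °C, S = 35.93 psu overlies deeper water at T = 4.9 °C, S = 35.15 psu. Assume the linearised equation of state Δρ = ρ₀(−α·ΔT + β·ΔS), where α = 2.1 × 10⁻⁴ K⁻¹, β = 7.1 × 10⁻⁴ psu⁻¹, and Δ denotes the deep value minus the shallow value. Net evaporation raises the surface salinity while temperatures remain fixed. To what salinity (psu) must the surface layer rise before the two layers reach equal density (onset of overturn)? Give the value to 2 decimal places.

39.85 psu

Neutral buoyancy requires −α(T_deep − T_surf) + β(S_deep − S_surf′) = 0.
S_surf′ = S_deep − (α/β)·ΔT = 35.15 − (2.1 × 10⁻⁴/7.1 × 10⁻⁴)·(-15.9) = 39.8528 psu.
Increase required: 39.8528 − 35.93 = 3.9228 psu.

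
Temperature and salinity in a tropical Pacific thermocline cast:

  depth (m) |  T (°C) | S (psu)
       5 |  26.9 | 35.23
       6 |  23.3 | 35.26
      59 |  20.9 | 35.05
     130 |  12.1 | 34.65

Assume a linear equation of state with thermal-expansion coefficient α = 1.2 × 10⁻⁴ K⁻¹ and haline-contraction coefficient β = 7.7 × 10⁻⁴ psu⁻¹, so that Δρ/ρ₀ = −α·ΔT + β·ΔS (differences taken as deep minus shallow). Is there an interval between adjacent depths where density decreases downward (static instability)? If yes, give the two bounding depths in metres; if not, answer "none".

Evaluate Δρ/ρ₀ = −αΔT + βΔS across each adjacent pair:
  5–6 m: −αΔT+βΔS = −(1.2 × 10⁻⁴)(-3.6)+(7.7 × 10⁻⁴)(+0.03) = 4.6 × 10⁻⁴ → stable
  6–59 m: −αΔT+βΔS = −(1.2 × 10⁻⁴)(-2.4)+(7.7 × 10⁻⁴)(-0.21) = 1.3 × 10⁻⁴ → stable
  59–130 m: −αΔT+βΔS = −(1.2 × 10⁻⁴)(-8.8)+(7.7 × 10⁻⁴)(-0.40) = 7.5 × 10⁻⁴ → stable
Every interval has Δρ > 0: the column is stably stratified throughout.

none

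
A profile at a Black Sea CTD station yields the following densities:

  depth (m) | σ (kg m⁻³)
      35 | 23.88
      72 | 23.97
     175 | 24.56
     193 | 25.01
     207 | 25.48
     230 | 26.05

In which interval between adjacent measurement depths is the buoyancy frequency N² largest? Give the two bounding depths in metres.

Compute the density gradient over each adjacent pair:
  35–72 m: Δρ/Δz = 0.09/37 = 2.4 × 10⁻³ kg m⁻⁴
  72–175 m: Δρ/Δz = 0.59/103 = 5.7 × 10⁻³ kg m⁻⁴
  175–193 m: Δρ/Δz = 0.45/18 = 0.025 kg m⁻⁴
  193–207 m: Δρ/Δz = 0.47/14 = 0.034 kg m⁻⁴
  207–230 m: Δρ/Δz = 0.57/23 = 0.025 kg m⁻⁴
The largest gradient is in the 193–207 m interval — the pycnocline.

193–207 m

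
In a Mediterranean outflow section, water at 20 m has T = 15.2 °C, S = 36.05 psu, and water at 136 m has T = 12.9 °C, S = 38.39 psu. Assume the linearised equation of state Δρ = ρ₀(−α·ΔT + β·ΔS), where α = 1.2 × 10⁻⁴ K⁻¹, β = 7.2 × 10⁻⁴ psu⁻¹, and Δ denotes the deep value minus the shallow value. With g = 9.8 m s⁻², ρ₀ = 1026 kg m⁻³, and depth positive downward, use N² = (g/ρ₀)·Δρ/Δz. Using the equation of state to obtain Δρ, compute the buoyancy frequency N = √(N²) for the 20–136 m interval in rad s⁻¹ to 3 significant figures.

0.0129 rad s⁻¹

ΔT = -2.3 K, ΔS = +2.34 psu (deep − shallow).
Δρ/ρ₀ = −αΔT + βΔS = 2.76 × 10⁻⁴ + 1.6848 × 10⁻³ = 1.9608 × 10⁻³, so Δρ ≈ 2.012 kg m⁻³.
N² = (g/ρ₀)·Δρ/Δz = g·(Δρ/ρ₀)/Δz = 9.8 × 1.9608 × 10⁻³ / 116 = 1.6565 × 10⁻⁴ s⁻².
N = √(1.6565 × 10⁻⁴) = 0.012871 rad s⁻¹ ≈ 0.0129 rad s⁻¹.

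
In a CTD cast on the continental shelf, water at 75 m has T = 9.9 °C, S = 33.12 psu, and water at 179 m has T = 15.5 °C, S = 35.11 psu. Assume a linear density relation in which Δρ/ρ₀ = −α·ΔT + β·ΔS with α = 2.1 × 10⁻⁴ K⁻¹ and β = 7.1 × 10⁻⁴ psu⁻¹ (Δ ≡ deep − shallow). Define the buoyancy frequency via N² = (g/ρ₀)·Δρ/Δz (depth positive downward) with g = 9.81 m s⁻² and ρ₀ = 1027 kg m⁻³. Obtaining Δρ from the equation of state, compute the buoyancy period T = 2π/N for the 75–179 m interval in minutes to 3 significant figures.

ΔT = +5.6 K, ΔS = +1.99 psu (deep − shallow).
Δρ/ρ₀ = −αΔT + βΔS = -1.176 × 10⁻³ + 1.4129 × 10⁻³ = 2.369 × 10⁻⁴, so Δρ ≈ 0.2433 kg m⁻³.
N² = (g/ρ₀)·Δρ/Δz = g·(Δρ/ρ₀)/Δz = 9.81 × 2.369 × 10⁻⁴ / 104 = 2.2346 × 10⁻⁵ s⁻².
N = √(2.2346 × 10⁻⁵) = 4.7272 × 10⁻³ rad s⁻¹ → T = 2π/N = 1.3292 × 10³ s = 22.153 min ≈ 22.2 min.

22.2 min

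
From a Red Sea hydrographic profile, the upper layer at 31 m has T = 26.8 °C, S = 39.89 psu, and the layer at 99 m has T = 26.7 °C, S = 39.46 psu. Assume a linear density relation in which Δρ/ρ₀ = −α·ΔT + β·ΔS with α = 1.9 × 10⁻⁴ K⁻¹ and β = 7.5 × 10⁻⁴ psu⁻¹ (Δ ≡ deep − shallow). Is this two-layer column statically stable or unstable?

unstable

ΔT = 26.7 − 26.8 = -0.1 K and ΔS = 39.46 − 39.89 = -0.43 psu (deep − shallow).
−αΔT = 1.90 × 10⁻⁵; βΔS = -3.225 × 10⁻⁴; sum Δρ/ρ₀ = -3.035 × 10⁻⁴.
Δρ/ρ₀ < 0, so Δρ < 0: deeper water is lighter → statically unstable; the column would overturn.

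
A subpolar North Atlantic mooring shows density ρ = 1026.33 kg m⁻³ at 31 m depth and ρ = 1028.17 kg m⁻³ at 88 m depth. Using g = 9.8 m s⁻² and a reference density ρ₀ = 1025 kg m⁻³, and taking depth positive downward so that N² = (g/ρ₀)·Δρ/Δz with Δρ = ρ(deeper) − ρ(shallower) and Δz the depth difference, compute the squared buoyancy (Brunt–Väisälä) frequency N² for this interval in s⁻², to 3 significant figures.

3.09 × 10⁻⁴ s⁻²

Δρ = 1028.17 − 1026.33 = 1.84 kg m⁻³ over Δz = 88 − 31 = 57 m.
N² = (9.8/1025) × (1.84/57) = 3.0864 × 10⁻⁴ s⁻² ≈ 3.09 × 10⁻⁴ s⁻².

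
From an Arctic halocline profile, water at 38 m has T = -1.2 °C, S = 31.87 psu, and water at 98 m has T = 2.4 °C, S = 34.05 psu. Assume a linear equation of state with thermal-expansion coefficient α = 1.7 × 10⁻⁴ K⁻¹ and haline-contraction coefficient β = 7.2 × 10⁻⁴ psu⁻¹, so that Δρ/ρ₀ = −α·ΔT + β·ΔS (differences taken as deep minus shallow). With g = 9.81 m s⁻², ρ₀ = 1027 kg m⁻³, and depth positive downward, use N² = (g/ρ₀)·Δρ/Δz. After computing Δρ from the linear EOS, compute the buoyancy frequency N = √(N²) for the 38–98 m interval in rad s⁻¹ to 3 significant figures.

ΔT = +3.6 K, ΔS = +2.18 psu (deep − shallow).
Δρ/ρ₀ = −αΔT + βΔS = -6.12 × 10⁻⁴ + 1.5696 × 10⁻³ = 9.576 × 10⁻⁴, so Δρ ≈ 0.9835 kg m⁻³.
N² = (g/ρ₀)·Δρ/Δz = g·(Δρ/ρ₀)/Δz = 9.81 × 9.576 × 10⁻⁴ / 60 = 1.5657 × 10⁻⁴ s⁻².
N = √(1.5657 × 10⁻⁴) = 0.012513 rad s⁻¹ ≈ 0.0125 rad s⁻¹.

0.0125 rad s⁻¹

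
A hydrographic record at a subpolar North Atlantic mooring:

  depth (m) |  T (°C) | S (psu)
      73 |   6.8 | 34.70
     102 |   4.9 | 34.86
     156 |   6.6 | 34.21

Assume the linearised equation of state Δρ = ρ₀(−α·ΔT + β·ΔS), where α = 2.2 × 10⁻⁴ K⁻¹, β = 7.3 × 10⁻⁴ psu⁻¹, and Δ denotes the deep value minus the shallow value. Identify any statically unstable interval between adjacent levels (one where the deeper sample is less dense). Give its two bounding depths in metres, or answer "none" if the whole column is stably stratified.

102–156 m

Evaluate Δρ/ρ₀ = −αΔT + βΔS across each adjacent pair:
  73–102 m: −αΔT+βΔS = −(2.2 × 10⁻⁴)(-1.9)+(7.3 × 10⁻⁴)(+0.16) = 5.3 × 10⁻⁴ → stable
  102–156 m: −αΔT+βΔS = −(2.2 × 10⁻⁴)(+1.7)+(7.3 × 10⁻⁴)(-0.65) = -8.5 × 10⁻⁴ → UNSTABLE
The 102–156 m interval has Δρ < 0: lighter water underlies denser water.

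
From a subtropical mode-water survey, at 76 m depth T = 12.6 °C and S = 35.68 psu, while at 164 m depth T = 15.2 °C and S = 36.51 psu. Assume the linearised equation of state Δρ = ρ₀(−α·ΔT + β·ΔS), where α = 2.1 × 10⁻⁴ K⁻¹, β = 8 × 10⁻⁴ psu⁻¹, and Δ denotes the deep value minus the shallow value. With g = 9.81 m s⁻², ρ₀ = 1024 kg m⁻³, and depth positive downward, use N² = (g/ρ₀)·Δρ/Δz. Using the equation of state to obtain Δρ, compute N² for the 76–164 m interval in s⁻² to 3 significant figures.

1.32 × 10⁻⁵ s⁻²

ΔT = +2.6 K, ΔS = +0.83 psu (deep − shallow).
Δρ/ρ₀ = −αΔT + βΔS = -5.46 × 10⁻⁴ + 6.64 × 10⁻⁴ = 1.18 × 10⁻⁴, so Δρ ≈ 0.1208 kg m⁻³.
N² = (g/ρ₀)·Δρ/Δz = g·(Δρ/ρ₀)/Δz = 9.81 × 1.18 × 10⁻⁴ / 88 = 1.3154 × 10⁻⁵ s⁻² ≈ 1.32 × 10⁻⁵ s⁻².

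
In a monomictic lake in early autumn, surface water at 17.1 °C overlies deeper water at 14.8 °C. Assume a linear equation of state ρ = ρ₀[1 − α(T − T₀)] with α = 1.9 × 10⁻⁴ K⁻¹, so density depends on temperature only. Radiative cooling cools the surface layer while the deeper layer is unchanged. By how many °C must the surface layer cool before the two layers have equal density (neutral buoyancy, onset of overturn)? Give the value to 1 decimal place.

With temperature the only control, equal density requires T_surf′ = T_deep.
T_surf′ = 14.8 °C.
Cooling required: 17.1 − 14.8 = 2.3 °C.

2.3 °C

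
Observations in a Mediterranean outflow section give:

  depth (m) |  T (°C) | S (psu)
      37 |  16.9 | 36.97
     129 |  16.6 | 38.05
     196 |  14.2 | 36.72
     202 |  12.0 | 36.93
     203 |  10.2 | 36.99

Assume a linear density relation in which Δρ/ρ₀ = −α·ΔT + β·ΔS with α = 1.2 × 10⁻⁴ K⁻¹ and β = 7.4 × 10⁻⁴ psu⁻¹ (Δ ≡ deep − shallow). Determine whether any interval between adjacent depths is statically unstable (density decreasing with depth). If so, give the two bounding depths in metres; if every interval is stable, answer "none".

129–196 m

Evaluate Δρ/ρ₀ = −αΔT + βΔS across each adjacent pair:
  37–129 m: −αΔT+βΔS = −(1.2 × 10⁻⁴)(-0.3)+(7.4 × 10⁻⁴)(+1.08) = 8.4 × 10⁻⁴ → stable
  129–196 m: −αΔT+βΔS = −(1.2 × 10⁻⁴)(-2.4)+(7.4 × 10⁻⁴)(-1.33) = -7.0 × 10⁻⁴ → UNSTABLE
  196–202 m: −αΔT+βΔS = −(1.2 × 10⁻⁴)(-2.2)+(7.4 × 10⁻⁴)(+0.21) = 4.2 × 10⁻⁴ → stable
  202–203 m: −αΔT+βΔS = −(1.2 × 10⁻⁴)(-1.8)+(7.4 × 10⁻⁴)(+0.06) = 2.6 × 10⁻⁴ → stable
The 129–196 m interval has Δρ < 0: lighter water underlies denser water.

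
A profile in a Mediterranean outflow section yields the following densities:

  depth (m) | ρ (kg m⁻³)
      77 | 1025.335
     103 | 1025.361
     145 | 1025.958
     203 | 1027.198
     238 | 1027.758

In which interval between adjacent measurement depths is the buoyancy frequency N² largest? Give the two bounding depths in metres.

Compute the density gradient over each adjacent pair:
  77–103 m: Δρ/Δz = 0.026/26 = 1.0 × 10⁻³ kg m⁻⁴
  103–145 m: Δρ/Δz = 0.597/42 = 0.014 kg m⁻⁴
  145–203 m: Δρ/Δz = 1.240/58 = 0.021 kg m⁻⁴
  203–238 m: Δρ/Δz = 0.560/35 = 0.016 kg m⁻⁴
The largest gradient is in the 145–203 m interval — the pycnocline.

145–203 m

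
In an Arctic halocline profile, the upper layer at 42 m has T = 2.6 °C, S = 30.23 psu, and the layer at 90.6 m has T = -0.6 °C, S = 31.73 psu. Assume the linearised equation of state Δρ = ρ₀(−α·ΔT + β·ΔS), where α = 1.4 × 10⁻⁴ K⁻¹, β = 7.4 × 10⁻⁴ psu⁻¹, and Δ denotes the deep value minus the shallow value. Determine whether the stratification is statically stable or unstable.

stable

ΔT = -0.6 − 2.6 = -3.2 K and ΔS = 31.73 − 30.23 = +1.50 psu (deep − shallow).
−αΔT = 4.48 × 10⁻⁴; βΔS = 1.11 × 10⁻³; sum Δρ/ρ₀ = 1.558 × 10⁻³.
Δρ/ρ₀ > 0, so Δρ > 0: deeper water is denser → statically stable.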